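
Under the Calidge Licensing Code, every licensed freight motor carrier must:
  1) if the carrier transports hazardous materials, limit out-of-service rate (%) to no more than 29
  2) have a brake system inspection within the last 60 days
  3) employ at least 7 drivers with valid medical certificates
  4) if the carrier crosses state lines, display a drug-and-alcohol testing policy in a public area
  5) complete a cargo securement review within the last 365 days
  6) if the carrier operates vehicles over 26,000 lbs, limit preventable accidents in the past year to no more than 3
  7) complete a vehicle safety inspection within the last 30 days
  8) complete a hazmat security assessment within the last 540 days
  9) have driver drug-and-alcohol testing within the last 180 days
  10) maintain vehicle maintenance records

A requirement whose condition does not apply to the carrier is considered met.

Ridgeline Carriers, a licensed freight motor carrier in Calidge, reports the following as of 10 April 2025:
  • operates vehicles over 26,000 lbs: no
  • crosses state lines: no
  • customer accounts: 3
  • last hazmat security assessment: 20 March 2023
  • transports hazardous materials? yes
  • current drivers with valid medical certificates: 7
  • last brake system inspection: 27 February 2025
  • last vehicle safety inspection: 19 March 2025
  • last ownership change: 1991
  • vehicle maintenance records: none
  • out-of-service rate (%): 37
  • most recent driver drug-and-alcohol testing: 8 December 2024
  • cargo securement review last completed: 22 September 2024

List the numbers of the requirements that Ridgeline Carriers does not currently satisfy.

1. condition 'transports hazardous materials' holds; out-of-service rate (%) 37 > 29 → not met
2. brake system inspection 42 days ago vs limit 60 → met
3. drivers with valid medical certificates 7 ≥ 7 → met
4. condition 'crosses state lines' does not hold → requirement n/a → met
5. cargo securement review 200 days ago vs limit 365 → met
6. condition 'operates vehicles over 26,000 lbs' does not hold → requirement n/a → met
7. vehicle safety inspection 22 days ago vs limit 30 → met
8. hazmat security assessment 752 days ago vs limit 540 → not met
9. driver drug-and-alcohol testing 123 days ago vs limit 180 → met
10. vehicle maintenance records absent → not met
Not met: 1, 8, 10

1, 8, 10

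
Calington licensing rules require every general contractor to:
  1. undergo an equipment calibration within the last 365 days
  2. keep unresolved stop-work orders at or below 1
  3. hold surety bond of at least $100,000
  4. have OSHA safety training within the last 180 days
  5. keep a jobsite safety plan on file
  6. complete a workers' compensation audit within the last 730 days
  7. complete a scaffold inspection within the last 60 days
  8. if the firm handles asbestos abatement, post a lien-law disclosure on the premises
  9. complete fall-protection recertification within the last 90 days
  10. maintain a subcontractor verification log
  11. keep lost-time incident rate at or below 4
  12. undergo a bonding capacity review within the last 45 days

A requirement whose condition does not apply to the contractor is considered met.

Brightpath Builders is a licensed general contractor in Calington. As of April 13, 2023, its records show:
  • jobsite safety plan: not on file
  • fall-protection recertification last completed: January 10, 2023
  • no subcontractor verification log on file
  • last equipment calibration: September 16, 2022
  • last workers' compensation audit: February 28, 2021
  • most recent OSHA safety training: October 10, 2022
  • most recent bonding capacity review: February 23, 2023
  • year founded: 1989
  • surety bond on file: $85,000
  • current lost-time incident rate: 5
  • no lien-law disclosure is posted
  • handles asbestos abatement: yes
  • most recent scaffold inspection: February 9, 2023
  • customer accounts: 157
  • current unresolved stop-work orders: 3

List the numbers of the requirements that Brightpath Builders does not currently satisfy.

2, 3, 4, 5, 6, 7, 8, 9, 10, 11, 12

1. equipment calibration 209 days ago vs limit 365 → met
2. unresolved stop-work orders 3 > 1 → not met
3. surety bond $85,000 < $100,000 → not met
4. OSHA safety training 185 days ago vs limit 180 → not met
5. jobsite safety plan absent → not met
6. workers' compensation audit 774 days ago vs limit 730 → not met
7. scaffold inspection 63 days ago vs limit 60 → not met
8. condition 'handles asbestos abatement' holds; lien-law disclosure absent → not met
9. fall-protection recertification 93 days ago vs limit 90 → not met
10. subcontractor verification log absent → not met
11. lost-time incident rate 5 > 4 → not met
12. bonding capacity review 49 days ago vs limit 45 → not met
Not met: 2, 3, 4, 5, 6, 7, 8, 9, 10, 11, 12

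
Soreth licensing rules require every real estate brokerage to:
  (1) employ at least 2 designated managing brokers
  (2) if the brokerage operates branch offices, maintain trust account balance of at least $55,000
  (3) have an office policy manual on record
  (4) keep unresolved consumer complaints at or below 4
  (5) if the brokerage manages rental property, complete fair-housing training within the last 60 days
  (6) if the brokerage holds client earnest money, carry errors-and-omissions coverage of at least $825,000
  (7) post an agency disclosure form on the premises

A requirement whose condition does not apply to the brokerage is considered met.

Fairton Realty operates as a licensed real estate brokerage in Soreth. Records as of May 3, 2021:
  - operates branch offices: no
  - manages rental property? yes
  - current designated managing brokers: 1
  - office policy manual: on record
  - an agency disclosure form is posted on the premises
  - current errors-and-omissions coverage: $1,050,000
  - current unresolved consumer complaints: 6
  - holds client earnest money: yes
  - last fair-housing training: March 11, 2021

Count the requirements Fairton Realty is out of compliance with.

1. designated managing brokers 1 < 2 → not met
2. condition 'operates branch offices' does not hold → requirement n/a → met
3. office policy manual present → met
4. unresolved consumer complaints 6 > 4 → not met
5. condition 'manages rental property' holds; fair-housing training 53 days ago vs limit 60 → met
6. condition 'holds client earnest money' holds; errors-and-omissions coverage $1,050,000 ≥ $825,000 → met
7. agency disclosure form present → met
Not met: 2 of 7

2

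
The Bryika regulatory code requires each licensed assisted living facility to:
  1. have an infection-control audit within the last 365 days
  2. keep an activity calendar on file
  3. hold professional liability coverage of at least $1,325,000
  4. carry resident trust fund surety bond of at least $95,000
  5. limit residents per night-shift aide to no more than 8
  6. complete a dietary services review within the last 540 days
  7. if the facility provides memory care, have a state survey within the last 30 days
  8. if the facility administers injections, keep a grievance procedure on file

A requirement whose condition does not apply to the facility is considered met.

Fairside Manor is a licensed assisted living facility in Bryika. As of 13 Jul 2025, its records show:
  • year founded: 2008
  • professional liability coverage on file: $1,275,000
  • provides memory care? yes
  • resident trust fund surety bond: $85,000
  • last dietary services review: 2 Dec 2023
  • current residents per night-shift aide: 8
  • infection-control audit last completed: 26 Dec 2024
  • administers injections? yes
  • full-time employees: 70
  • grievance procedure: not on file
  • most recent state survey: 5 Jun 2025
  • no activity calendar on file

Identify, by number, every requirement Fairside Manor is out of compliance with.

2, 3, 4, 6, 7, 8

1. infection-control audit 199 days ago vs limit 365 → met
2. activity calendar absent → not met
3. professional liability coverage $1,275,000 < $1,325,000 → not met
4. resident trust fund surety bond $85,000 < $95,000 → not met
5. residents per night-shift aide 8 ≤ 8 → met
6. dietary services review 589 days ago vs limit 540 → not met
7. condition 'provides memory care' holds; state survey 38 days ago vs limit 30 → not met
8. condition 'administers injections' holds; grievance procedure absent → not met
Not met: 2, 3, 4, 6, 7, 8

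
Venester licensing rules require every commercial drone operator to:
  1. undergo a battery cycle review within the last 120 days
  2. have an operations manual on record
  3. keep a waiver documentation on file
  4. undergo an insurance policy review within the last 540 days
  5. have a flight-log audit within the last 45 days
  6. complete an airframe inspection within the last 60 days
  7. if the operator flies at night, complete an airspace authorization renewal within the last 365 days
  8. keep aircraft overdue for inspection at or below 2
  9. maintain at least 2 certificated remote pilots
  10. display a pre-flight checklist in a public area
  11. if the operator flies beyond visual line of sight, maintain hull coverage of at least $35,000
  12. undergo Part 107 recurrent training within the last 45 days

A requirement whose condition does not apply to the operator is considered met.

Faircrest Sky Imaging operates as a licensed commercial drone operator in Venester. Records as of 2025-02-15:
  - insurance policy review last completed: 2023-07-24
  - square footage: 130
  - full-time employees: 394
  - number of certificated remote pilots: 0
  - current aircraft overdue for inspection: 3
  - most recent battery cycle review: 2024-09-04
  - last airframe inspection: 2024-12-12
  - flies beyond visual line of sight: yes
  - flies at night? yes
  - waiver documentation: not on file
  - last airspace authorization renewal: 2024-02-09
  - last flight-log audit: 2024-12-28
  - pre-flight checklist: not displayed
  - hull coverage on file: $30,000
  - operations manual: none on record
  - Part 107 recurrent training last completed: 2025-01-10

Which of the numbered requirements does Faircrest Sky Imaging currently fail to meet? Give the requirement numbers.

1. battery cycle review 164 days ago vs limit 120 → not met
2. operations manual absent → not met
3. waiver documentation absent → not met
4. insurance policy review 572 days ago vs limit 540 → not met
5. flight-log audit 49 days ago vs limit 45 → not met
6. airframe inspection 65 days ago vs limit 60 → not met
7. condition 'flies at night' holds; airspace authorization renewal 372 days ago vs limit 365 → not met
8. aircraft overdue for inspection 3 > 2 → not met
9. certificated remote pilots 0 < 2 → not met
10. pre-flight checklist absent → not met
11. condition 'flies beyond visual line of sight' holds; hull coverage $30,000 < $35,000 → not met
12. Part 107 recurrent training 36 days ago vs limit 45 → met
Not met: 1, 2, 3, 4, 5, 6, 7, 8, 9, 10, 11

1, 2, 3, 4, 5, 6, 7, 8, 9, 10, 11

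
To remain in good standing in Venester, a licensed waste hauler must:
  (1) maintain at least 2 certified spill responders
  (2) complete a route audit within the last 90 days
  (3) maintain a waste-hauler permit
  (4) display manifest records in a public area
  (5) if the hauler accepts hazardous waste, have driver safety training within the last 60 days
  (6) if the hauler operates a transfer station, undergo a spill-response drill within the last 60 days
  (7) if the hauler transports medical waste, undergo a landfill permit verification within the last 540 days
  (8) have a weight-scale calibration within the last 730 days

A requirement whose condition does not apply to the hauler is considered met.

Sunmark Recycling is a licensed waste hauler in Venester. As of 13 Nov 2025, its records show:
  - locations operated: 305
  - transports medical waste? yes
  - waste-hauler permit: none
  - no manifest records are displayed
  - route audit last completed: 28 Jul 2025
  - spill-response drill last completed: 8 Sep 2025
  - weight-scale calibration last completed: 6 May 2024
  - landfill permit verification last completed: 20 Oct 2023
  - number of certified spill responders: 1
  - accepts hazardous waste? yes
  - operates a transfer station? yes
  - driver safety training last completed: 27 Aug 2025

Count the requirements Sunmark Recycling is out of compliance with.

1. certified spill responders 1 < 2 → not met
2. route audit 108 days ago vs limit 90 → not met
3. waste-hauler permit absent → not met
4. manifest records absent → not met
5. condition 'accepts hazardous waste' holds; driver safety training 78 days ago vs limit 60 → not met
6. condition 'operates a transfer station' holds; spill-response drill 66 days ago vs limit 60 → not met
7. condition 'transports medical waste' holds; landfill permit verification 755 days ago vs limit 540 → not met
8. weight-scale calibration 556 days ago vs limit 730 → met
Not met: 7 of 8

7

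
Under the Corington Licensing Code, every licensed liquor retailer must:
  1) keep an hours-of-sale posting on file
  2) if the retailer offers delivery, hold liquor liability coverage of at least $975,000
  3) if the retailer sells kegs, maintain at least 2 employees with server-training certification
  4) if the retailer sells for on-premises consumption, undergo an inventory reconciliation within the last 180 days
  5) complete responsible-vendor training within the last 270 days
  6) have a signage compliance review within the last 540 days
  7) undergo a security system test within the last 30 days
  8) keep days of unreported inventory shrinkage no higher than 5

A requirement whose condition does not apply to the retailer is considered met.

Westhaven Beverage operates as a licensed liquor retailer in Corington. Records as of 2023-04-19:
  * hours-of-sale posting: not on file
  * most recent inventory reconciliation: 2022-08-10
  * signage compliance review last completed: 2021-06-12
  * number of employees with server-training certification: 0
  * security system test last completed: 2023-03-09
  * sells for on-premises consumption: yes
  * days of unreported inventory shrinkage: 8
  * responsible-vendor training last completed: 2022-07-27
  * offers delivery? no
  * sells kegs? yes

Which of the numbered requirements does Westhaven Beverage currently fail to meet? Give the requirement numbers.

1. hours-of-sale posting absent → not met
2. condition 'offers delivery' does not hold → requirement n/a → met
3. condition 'sells kegs' holds; employees with server-training certification 0 < 2 → not met
4. condition 'sells for on-premises consumption' holds; inventory reconciliation 252 days ago vs limit 180 → not met
5. responsible-vendor training 266 days ago vs limit 270 → met
6. signage compliance review 676 days ago vs limit 540 → not met
7. security system test 41 days ago vs limit 30 → not met
8. days of unreported inventory shrinkage 8 > 5 → not met
Not met: 1, 3, 4, 6, 7, 8

1, 3, 4, 6, 7, 8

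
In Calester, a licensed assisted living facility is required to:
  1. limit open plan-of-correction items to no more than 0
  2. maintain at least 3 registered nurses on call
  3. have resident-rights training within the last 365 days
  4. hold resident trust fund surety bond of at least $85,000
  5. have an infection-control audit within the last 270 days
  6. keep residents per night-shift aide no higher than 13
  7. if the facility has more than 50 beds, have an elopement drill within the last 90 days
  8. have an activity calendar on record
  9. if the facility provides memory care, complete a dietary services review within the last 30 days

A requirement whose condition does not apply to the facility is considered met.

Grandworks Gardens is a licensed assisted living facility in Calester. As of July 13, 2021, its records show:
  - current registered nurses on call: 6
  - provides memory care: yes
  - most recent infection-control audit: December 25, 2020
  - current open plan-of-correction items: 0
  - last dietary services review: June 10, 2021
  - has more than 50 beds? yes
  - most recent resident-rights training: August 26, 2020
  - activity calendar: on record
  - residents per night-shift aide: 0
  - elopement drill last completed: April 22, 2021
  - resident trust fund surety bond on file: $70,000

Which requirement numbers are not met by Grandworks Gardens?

1. open plan-of-correction items 0 ≤ 0 → met
2. registered nurses on call 6 ≥ 3 → met
3. resident-rights training 321 days ago vs limit 365 → met
4. resident trust fund surety bond $70,000 < $85,000 → not met
5. infection-control audit 200 days ago vs limit 270 → met
6. residents per night-shift aide 0 ≤ 13 → met
7. condition 'has more than 50 beds' holds; elopement drill 82 days ago vs limit 90 → met
8. activity calendar present → met
9. condition 'provides memory care' holds; dietary services review 33 days ago vs limit 30 → not met
Not met: 4, 9

4, 9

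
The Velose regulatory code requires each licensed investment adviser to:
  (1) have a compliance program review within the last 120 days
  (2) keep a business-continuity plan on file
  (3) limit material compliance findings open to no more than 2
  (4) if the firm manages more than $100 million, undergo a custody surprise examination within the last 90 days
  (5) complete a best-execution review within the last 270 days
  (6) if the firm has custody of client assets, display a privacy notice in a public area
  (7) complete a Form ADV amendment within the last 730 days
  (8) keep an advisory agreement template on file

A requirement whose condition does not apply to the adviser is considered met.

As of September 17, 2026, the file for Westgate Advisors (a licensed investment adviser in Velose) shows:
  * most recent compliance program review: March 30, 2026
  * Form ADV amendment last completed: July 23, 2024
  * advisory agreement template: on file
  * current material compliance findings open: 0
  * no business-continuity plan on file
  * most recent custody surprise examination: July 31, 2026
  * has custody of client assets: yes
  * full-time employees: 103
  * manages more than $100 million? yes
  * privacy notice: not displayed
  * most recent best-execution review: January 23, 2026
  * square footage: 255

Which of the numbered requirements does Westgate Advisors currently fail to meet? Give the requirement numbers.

1, 2, 6, 7

1. compliance program review 171 days ago vs limit 120 → not met
2. business-continuity plan absent → not met
3. material compliance findings open 0 ≤ 2 → met
4. condition 'manages more than $100 million' holds; custody surprise examination 48 days ago vs limit 90 → met
5. best-execution review 237 days ago vs limit 270 → met
6. condition 'has custody of client assets' holds; privacy notice absent → not met
7. Form ADV amendment 786 days ago vs limit 730 → not met
8. advisory agreement template present → met
Not met: 1, 2, 6, 7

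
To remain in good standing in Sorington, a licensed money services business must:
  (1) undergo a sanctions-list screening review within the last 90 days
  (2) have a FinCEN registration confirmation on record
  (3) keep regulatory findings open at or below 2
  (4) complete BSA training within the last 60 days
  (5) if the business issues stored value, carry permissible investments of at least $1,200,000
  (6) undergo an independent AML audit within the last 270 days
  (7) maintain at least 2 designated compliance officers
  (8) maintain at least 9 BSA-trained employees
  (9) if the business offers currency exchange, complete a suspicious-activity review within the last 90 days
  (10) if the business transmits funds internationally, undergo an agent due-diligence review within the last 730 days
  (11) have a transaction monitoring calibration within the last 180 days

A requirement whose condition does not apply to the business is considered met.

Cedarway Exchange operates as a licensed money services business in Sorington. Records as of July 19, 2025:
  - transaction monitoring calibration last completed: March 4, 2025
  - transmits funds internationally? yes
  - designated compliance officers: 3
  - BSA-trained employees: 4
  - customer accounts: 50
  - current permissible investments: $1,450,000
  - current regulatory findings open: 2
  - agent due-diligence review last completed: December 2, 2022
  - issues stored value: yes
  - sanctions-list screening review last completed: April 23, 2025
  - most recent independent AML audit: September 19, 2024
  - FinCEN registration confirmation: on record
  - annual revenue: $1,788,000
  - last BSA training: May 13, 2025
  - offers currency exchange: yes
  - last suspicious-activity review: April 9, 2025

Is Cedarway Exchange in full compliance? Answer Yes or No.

1. sanctions-list screening review 87 days ago vs limit 90 → met
2. FinCEN registration confirmation present → met
3. regulatory findings open 2 ≤ 2 → met
4. BSA training 67 days ago vs limit 60 → not met
5. condition 'issues stored value' holds; permissible investments $1,450,000 ≥ $1,200,000 → met
6. independent AML audit 303 days ago vs limit 270 → not met
7. designated compliance officers 3 ≥ 2 → met
8. BSA-trained employees 4 < 9 → not met
9. condition 'offers currency exchange' holds; suspicious-activity review 101 days ago vs limit 90 → not met
10. condition 'transmits funds internationally' holds; agent due-diligence review 960 days ago vs limit 730 → not met
11. transaction monitoring calibration 137 days ago vs limit 180 → met
Not met: 4, 6, 8, 9, 10

No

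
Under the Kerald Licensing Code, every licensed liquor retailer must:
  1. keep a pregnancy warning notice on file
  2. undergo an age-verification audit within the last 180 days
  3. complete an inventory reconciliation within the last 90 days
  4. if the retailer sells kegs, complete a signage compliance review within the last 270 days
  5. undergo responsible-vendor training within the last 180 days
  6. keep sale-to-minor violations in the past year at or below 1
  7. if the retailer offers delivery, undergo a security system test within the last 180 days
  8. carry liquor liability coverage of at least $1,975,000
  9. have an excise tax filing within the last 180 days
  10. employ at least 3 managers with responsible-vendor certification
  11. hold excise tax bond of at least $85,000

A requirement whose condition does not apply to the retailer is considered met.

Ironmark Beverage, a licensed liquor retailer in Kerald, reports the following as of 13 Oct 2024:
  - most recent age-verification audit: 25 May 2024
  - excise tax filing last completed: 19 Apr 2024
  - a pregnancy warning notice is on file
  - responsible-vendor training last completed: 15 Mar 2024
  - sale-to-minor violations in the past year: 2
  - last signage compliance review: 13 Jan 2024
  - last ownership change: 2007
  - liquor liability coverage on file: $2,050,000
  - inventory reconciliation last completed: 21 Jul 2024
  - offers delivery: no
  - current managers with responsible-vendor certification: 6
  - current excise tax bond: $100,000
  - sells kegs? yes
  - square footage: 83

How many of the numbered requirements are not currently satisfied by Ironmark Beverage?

1. pregnancy warning notice present → met
2. age-verification audit 141 days ago vs limit 180 → met
3. inventory reconciliation 84 days ago vs limit 90 → met
4. condition 'sells kegs' holds; signage compliance review 274 days ago vs limit 270 → not met
5. responsible-vendor training 212 days ago vs limit 180 → not met
6. sale-to-minor violations in the past year 2 > 1 → not met
7. condition 'offers delivery' does not hold → requirement n/a → met
8. liquor liability coverage $2,050,000 ≥ $1,975,000 → met
9. excise tax filing 177 days ago vs limit 180 → met
10. managers with responsible-vendor certification 6 ≥ 3 → met
11. excise tax bond $100,000 ≥ $85,000 → met
Not met: 3 of 11

3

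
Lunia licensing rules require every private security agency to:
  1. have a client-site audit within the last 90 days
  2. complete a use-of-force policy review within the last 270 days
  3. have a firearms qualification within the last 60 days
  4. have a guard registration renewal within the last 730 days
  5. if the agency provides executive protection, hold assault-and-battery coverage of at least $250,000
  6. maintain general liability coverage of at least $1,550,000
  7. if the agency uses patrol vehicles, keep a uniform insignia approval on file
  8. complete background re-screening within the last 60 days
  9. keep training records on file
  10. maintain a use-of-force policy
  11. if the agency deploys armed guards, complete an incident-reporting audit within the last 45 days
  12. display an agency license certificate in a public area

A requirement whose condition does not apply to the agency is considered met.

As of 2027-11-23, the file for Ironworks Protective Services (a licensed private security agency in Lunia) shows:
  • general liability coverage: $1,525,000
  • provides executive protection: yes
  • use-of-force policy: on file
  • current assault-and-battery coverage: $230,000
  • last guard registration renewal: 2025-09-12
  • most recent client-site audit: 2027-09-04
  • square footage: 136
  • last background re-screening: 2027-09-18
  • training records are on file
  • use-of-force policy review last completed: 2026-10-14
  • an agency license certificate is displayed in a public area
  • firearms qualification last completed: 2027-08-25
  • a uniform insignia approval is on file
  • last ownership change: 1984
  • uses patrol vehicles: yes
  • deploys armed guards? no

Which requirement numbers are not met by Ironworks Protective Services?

1. client-site audit 80 days ago vs limit 90 → met
2. use-of-force policy review 405 days ago vs limit 270 → not met
3. firearms qualification 90 days ago vs limit 60 → not met
4. guard registration renewal 802 days ago vs limit 730 → not met
5. condition 'provides executive protection' holds; assault-and-battery coverage $230,000 < $250,000 → not met
6. general liability coverage $1,525,000 < $1,550,000 → not met
7. condition 'uses patrol vehicles' holds; uniform insignia approval present → met
8. background re-screening 66 days ago vs limit 60 → not met
9. training records present → met
10. use-of-force policy present → met
11. condition 'deploys armed guards' does not hold → requirement n/a → met
12. agency license certificate present → met
Not met: 2, 3, 4, 5, 6, 8

2, 3, 4, 5, 6, 8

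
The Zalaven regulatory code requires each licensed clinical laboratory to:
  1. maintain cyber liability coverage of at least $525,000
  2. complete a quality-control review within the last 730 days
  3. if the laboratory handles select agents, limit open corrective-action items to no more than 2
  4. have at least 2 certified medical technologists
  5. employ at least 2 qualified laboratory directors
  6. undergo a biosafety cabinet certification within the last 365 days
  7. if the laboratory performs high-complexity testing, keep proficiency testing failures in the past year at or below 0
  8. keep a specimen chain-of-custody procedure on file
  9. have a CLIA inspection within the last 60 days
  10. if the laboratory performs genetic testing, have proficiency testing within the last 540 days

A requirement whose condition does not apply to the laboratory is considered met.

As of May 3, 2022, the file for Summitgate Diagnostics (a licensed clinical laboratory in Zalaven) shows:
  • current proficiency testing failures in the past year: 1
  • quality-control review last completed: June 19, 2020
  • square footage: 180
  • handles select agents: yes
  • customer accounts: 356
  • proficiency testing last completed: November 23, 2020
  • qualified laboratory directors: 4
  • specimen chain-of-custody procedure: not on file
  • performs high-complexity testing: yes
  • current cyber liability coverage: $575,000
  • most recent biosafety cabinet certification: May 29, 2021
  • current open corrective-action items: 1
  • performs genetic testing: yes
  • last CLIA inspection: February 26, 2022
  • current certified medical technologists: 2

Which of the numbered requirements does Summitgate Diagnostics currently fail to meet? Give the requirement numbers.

7, 8, 9

1. cyber liability coverage $575,000 ≥ $525,000 → met
2. quality-control review 683 days ago vs limit 730 → met
3. condition 'handles select agents' holds; open corrective-action items 1 ≤ 2 → met
4. certified medical technologists 2 ≥ 2 → met
5. qualified laboratory directors 4 ≥ 2 → met
6. biosafety cabinet certification 339 days ago vs limit 365 → met
7. condition 'performs high-complexity testing' holds; proficiency testing failures in the past year 1 > 0 → not met
8. specimen chain-of-custody procedure absent → not met
9. CLIA inspection 66 days ago vs limit 60 → not met
10. condition 'performs genetic testing' holds; proficiency testing 526 days ago vs limit 540 → met
Not met: 7, 8, 9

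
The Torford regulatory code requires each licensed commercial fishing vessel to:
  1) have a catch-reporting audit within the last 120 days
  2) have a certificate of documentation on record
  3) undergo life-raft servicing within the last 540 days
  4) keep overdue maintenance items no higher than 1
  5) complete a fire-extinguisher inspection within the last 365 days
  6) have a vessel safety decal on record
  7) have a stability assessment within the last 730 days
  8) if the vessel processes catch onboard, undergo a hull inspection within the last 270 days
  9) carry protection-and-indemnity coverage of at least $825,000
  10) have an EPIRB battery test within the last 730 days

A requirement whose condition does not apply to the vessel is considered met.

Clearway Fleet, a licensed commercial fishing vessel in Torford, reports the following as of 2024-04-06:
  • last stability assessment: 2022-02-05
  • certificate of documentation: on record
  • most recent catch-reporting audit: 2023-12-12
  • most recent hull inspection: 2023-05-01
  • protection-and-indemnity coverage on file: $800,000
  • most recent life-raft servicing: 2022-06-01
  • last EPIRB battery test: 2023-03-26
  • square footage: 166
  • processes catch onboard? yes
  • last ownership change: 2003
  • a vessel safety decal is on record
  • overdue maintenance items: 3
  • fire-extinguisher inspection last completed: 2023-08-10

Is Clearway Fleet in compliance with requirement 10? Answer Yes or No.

10. EPIRB battery test 377 days ago vs limit 730 → met

Yes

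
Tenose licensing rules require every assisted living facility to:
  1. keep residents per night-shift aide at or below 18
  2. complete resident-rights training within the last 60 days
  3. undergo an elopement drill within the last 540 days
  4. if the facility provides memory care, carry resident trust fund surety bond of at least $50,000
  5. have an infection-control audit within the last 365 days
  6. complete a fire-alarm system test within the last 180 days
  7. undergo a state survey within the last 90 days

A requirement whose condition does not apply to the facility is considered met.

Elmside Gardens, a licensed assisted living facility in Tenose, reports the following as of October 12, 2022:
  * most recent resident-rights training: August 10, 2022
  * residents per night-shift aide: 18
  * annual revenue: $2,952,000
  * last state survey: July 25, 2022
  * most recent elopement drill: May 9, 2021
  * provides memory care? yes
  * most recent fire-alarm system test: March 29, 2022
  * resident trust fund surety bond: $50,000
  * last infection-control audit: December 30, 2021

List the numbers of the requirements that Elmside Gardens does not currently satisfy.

1. residents per night-shift aide 18 ≤ 18 → met
2. resident-rights training 63 days ago vs limit 60 → not met
3. elopement drill 521 days ago vs limit 540 → met
4. condition 'provides memory care' holds; resident trust fund surety bond $50,000 ≥ $50,000 → met
5. infection-control audit 286 days ago vs limit 365 → met
6. fire-alarm system test 197 days ago vs limit 180 → not met
7. state survey 79 days ago vs limit 90 → met
Not met: 2, 6

2, 6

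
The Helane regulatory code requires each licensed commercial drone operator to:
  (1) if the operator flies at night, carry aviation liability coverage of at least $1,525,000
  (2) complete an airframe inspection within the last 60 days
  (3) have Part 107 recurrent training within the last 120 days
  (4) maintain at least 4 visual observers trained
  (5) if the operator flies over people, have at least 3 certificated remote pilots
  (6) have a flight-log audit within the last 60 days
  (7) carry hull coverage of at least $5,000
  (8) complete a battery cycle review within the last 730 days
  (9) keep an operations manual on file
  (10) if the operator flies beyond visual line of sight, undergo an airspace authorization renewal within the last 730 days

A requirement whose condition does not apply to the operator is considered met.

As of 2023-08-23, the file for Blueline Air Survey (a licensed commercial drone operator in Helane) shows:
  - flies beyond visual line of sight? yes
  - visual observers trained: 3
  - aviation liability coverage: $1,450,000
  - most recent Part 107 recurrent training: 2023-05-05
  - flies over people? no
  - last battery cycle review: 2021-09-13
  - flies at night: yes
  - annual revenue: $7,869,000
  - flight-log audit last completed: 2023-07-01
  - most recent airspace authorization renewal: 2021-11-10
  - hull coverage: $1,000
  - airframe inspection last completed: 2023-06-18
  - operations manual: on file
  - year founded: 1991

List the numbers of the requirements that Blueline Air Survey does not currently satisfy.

1, 2, 4, 7

1. condition 'flies at night' holds; aviation liability coverage $1,450,000 < $1,525,000 → not met
2. airframe inspection 66 days ago vs limit 60 → not met
3. Part 107 recurrent training 110 days ago vs limit 120 → met
4. visual observers trained 3 < 4 → not met
5. condition 'flies over people' does not hold → requirement n/a → met
6. flight-log audit 53 days ago vs limit 60 → met
7. hull coverage $1,000 < $5,000 → not met
8. battery cycle review 709 days ago vs limit 730 → met
9. operations manual present → met
10. condition 'flies beyond visual line of sight' holds; airspace authorization renewal 651 days ago vs limit 730 → met
Not met: 1, 2, 4, 7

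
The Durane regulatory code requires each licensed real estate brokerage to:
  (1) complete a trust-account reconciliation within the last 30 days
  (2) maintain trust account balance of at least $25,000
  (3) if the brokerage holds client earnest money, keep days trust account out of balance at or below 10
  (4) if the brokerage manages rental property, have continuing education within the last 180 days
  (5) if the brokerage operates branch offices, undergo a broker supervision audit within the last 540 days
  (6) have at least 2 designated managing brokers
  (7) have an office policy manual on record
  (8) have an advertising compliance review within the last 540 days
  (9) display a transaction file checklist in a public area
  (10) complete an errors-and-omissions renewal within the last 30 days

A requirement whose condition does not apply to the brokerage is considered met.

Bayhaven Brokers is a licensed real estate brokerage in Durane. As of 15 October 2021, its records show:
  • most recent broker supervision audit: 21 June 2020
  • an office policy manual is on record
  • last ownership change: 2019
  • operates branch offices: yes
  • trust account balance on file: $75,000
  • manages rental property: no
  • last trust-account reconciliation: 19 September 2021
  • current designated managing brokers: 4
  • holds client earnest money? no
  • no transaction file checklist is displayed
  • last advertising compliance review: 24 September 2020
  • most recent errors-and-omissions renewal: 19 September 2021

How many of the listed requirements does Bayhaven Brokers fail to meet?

1

1. trust-account reconciliation 26 days ago vs limit 30 → met
2. trust account balance $75,000 ≥ $25,000 → met
3. condition 'holds client earnest money' does not hold → requirement n/a → met
4. condition 'manages rental property' does not hold → requirement n/a → met
5. condition 'operates branch offices' holds; broker supervision audit 481 days ago vs limit 540 → met
6. designated managing brokers 4 ≥ 2 → met
7. office policy manual present → met
8. advertising compliance review 386 days ago vs limit 540 → met
9. transaction file checklist absent → not met
10. errors-and-omissions renewal 26 days ago vs limit 30 → met
Not met: 1 of 10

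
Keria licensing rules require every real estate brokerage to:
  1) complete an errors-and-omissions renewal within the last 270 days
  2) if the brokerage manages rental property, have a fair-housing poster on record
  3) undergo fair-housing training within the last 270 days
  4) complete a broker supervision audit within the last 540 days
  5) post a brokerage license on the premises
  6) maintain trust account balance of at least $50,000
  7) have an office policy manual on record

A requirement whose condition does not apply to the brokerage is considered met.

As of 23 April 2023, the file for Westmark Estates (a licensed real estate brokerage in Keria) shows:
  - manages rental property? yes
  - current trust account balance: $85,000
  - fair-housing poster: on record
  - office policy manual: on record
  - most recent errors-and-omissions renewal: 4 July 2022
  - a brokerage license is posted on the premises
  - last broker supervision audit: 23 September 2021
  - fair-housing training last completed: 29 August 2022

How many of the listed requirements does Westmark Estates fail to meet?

2

1. errors-and-omissions renewal 293 days ago vs limit 270 → not met
2. condition 'manages rental property' holds; fair-housing poster present → met
3. fair-housing training 237 days ago vs limit 270 → met
4. broker supervision audit 577 days ago vs limit 540 → not met
5. brokerage license present → met
6. trust account balance $85,000 ≥ $50,000 → met
7. office policy manual present → met
Not met: 2 of 7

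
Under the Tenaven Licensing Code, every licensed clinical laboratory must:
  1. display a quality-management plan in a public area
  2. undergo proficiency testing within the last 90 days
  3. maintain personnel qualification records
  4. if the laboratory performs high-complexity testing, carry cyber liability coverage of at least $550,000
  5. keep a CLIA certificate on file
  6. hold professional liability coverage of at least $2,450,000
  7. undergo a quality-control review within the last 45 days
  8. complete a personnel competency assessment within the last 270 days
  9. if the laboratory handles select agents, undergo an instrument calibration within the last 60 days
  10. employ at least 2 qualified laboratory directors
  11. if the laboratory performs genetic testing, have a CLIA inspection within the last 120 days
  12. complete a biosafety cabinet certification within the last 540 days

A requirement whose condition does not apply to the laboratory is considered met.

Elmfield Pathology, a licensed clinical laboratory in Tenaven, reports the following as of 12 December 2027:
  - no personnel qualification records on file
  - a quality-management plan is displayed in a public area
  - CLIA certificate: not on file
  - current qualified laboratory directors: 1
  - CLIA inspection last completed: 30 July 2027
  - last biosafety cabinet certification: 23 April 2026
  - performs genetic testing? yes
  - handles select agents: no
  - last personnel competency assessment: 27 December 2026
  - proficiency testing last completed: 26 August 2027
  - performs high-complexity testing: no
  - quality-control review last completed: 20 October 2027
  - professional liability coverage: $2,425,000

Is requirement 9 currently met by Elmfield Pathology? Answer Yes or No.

Yes

9. condition 'handles select agents' does not hold → requirement n/a → met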